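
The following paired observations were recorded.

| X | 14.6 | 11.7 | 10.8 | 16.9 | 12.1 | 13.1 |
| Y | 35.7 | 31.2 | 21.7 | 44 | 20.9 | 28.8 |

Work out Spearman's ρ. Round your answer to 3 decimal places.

0.714

Rank X: 5, 2, 1, 6, 3, 4
Rank Y: 5, 4, 2, 6, 1, 3
d = rank(X) − rank(Y): 0, -2, -1, 0, 2, 1; Σd² = 10
ρ = 1 − 6Σd² / [n(n²−1)] = 1 − 6×10 / (6×35) = 1 − 60/210 ≈ 0.714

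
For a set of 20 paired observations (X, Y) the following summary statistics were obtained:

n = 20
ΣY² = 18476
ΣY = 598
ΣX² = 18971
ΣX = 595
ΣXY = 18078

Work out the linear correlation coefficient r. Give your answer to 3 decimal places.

0.331

r = (nΣXY − ΣXΣY) / √[(nΣX² − (ΣX)²)(nΣY² − (ΣY)²)]
Numerator: 20×18078 − 595×598 = 5750
Denominator: √[(379420 − 354025)(369520 − 357604)] = √[25395 × 11916] = 17395.5977
r = 5750 / 17395.5977 ≈ 0.331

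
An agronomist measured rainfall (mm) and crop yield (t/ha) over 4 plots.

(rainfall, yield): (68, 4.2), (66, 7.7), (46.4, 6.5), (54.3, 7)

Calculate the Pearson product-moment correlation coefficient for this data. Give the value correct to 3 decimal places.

-0.321

n = 4, Σx = 234.7, Σy = 25.4, Σx² = 14081.45, Σy² = 168.18, Σxy = 1475.5
nΣxy − ΣxΣy = 5902 − 5961.38 = -59.38
nΣx² − (Σx)² = 56325.8 − 55084.09 = 1241.71; nΣy² − (Σy)² = 672.72 − 645.16 = 27.56
r = -59.38 / √(1241.71 × 27.56) = -59.38 / 184.9906 ≈ -0.321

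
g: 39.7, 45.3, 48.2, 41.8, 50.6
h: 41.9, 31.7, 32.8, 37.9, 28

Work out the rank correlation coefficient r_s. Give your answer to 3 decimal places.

Rank g: 1, 3, 4, 2, 5
Rank h: 5, 2, 3, 4, 1
d = rank(g) − rank(h): -4, 1, 1, -2, 4; Σd² = 38
ρ = 1 − 6Σd² / [n(n²−1)] = 1 − 6×38 / (5×24) = 1 − 228/120 ≈ -0.900

-0.900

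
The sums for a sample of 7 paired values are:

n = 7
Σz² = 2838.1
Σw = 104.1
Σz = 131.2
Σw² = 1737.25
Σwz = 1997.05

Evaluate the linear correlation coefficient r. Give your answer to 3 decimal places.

r = (nΣwz − ΣwΣz) / √[(nΣw² − (Σw)²)(nΣz² − (Σz)²)]
Numerator: 7×1997.05 − 104.1×131.2 = 321.43
Denominator: √[(12160.75 − 10836.81)(19866.7 − 17213.44)] = √[1323.94 × 2653.26] = 1874.2351
r = 321.43 / 1874.2351 ≈ 0.171

0.171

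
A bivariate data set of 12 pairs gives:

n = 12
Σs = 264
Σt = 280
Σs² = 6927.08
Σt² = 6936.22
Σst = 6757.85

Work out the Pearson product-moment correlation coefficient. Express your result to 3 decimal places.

r = (nΣst − ΣsΣt) / √[(nΣs² − (Σs)²)(nΣt² − (Σt)²)]
Numerator: 12×6757.85 − 264×280 = 7174.2
Denominator: √[(83124.96 − 69696)(83234.64 − 78400)] = √[13428.96 × 4834.64] = 8057.5547
r = 7174.2 / 8057.5547 ≈ 0.890

0.890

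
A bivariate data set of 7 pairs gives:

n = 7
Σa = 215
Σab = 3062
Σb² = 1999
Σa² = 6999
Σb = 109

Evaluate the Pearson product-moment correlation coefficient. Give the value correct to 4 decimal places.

r = (nΣab − ΣaΣb) / √[(nΣa² − (Σa)²)(nΣb² − (Σb)²)]
Numerator: 7×3062 − 215×109 = -2001
Denominator: √[(48993 − 46225)(13993 − 11881)] = √[2768 × 2112] = 2417.8536
r = -2001 / 2417.8536 ≈ -0.8276

-0.8276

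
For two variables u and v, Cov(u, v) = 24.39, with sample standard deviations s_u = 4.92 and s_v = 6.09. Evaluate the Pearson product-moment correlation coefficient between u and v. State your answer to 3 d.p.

r = Cov(u,v) / (s_u · s_v) = 24.39 / (4.92 × 6.09)
  = 24.39 / 29.9628 ≈ 0.814

0.814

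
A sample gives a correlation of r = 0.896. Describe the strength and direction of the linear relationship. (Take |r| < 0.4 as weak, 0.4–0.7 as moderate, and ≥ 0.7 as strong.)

r = 0.896 > 0 so the relationship is positive.
|r| = 0.896, which falls in the strong range.

strong positive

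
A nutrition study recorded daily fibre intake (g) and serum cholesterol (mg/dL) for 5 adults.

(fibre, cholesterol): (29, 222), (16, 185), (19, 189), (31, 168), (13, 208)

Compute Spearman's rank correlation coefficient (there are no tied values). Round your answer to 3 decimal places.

Rank fibre: 4, 2, 3, 5, 1
Rank cholesterol: 5, 2, 3, 1, 4
d = rank(fibre) − rank(cholesterol): -1, 0, 0, 4, -3; Σd² = 26
ρ = 1 − 6Σd² / [n(n²−1)] = 1 − 6×26 / (5×24) = 1 − 156/120 ≈ -0.300

-0.300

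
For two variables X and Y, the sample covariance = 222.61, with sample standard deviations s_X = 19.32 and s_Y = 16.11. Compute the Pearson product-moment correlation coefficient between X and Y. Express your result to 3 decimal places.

r = Cov(X,Y) / (s_X · s_Y) = 222.61 / (19.32 × 16.11)
  = 222.61 / 311.2452 ≈ 0.715

0.715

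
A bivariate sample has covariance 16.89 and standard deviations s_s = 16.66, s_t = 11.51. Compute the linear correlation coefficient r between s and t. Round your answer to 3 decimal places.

r = Cov(s,t) / (s_s · s_t) = 16.89 / (16.66 × 11.51)
  = 16.89 / 191.7566 ≈ 0.088

0.088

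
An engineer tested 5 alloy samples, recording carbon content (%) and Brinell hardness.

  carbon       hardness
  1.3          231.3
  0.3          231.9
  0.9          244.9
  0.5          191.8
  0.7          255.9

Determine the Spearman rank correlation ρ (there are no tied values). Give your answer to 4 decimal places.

0.1000

Rank carbon: 5, 1, 4, 2, 3
Rank hardness: 2, 3, 4, 1, 5
d = rank(carbon) − rank(hardness): 3, -2, 0, 1, -2; Σd² = 18
ρ = 1 − 6Σd² / [n(n²−1)] = 1 − 6×18 / (5×24) = 1 − 108/120 ≈ 0.1000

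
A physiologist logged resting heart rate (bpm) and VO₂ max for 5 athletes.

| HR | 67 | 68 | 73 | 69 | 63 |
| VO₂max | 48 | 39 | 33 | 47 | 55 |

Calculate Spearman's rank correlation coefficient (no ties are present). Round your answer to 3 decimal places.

Rank HR: 2, 3, 5, 4, 1
Rank VO₂max: 4, 2, 1, 3, 5
d = rank(HR) − rank(VO₂max): -2, 1, 4, 1, -4; Σd² = 38
ρ = 1 − 6Σd² / [n(n²−1)] = 1 − 6×38 / (5×24) = 1 − 228/120 ≈ -0.900

-0.900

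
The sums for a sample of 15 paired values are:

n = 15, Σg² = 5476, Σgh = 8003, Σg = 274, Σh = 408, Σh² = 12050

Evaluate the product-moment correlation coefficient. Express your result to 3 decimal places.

0.822

r = (nΣgh − ΣgΣh) / √[(nΣg² − (Σg)²)(nΣh² − (Σh)²)]
Numerator: 15×8003 − 274×408 = 8253
Denominator: √[(82140 − 75076)(180750 − 166464)] = √[7064 × 14286] = 10045.7107
r = 8253 / 10045.7107 ≈ 0.822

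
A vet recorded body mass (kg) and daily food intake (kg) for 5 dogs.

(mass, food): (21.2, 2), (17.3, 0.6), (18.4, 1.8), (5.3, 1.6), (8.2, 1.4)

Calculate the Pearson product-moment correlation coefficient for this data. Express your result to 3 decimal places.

n = 5, Σx = 70.4, Σy = 7.4, Σx² = 1182.62, Σy² = 12.12, Σxy = 105.86
nΣxy − ΣxΣy = 529.3 − 520.96 = 8.34
nΣx² − (Σx)² = 5913.1 − 4956.16 = 956.94; nΣy² − (Σy)² = 60.6 − 54.76 = 5.84
r = 8.34 / √(956.94 × 5.84) = 8.34 / 74.7565 ≈ 0.112

0.112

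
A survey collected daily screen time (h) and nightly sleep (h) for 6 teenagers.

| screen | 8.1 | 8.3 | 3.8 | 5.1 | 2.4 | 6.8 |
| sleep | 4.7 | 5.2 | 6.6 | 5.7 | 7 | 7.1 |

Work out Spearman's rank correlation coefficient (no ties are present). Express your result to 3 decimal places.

-0.600

Rank screen: 5, 6, 2, 3, 1, 4
Rank sleep: 1, 2, 4, 3, 5, 6
d = rank(screen) − rank(sleep): 4, 4, -2, 0, -4, -2; Σd² = 56
ρ = 1 − 6Σd² / [n(n²−1)] = 1 − 6×56 / (6×35) = 1 − 336/210 ≈ -0.600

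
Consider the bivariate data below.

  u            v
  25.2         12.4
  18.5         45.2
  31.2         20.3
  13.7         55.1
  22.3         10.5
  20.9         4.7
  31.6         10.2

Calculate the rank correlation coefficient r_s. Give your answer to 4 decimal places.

-0.5000

Rank u: 5, 2, 6, 1, 4, 3, 7
Rank v: 4, 6, 5, 7, 3, 1, 2
d = rank(u) − rank(v): 1, -4, 1, -6, 1, 2, 5; Σd² = 84
ρ = 1 − 6Σd² / [n(n²−1)] = 1 − 6×84 / (7×48) = 1 − 504/336 ≈ -0.5000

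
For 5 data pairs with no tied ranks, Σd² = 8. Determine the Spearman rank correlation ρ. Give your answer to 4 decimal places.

0.6000

ρ = 1 − 6Σd² / [n(n²−1)] = 1 − 6×8 / (5×24)
  = 1 − 48/120 = 1 − 0.40000 ≈ 0.6000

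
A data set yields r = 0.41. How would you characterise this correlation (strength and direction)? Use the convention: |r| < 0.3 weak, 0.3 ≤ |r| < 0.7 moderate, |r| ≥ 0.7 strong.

r = 0.41 > 0 so the relationship is positive.
|r| = 0.41, which falls in the moderate range.

moderate positive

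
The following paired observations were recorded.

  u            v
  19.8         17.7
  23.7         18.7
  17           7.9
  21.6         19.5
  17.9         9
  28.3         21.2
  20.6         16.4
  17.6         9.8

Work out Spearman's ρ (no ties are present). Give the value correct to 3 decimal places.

0.929

Rank u: 4, 7, 1, 6, 3, 8, 5, 2
Rank v: 5, 6, 1, 7, 2, 8, 4, 3
d = rank(u) − rank(v): -1, 1, 0, -1, 1, 0, 1, -1; Σd² = 6
ρ = 1 − 6Σd² / [n(n²−1)] = 1 − 6×6 / (8×63) = 1 − 36/504 ≈ 0.929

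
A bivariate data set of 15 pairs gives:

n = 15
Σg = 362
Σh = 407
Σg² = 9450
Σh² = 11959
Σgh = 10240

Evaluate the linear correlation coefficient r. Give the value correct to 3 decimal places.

0.517

r = (nΣgh − ΣgΣh) / √[(nΣg² − (Σg)²)(nΣh² − (Σh)²)]
Numerator: 15×10240 − 362×407 = 6266
Denominator: √[(141750 − 131044)(179385 − 165649)] = √[10706 × 13736] = 12126.7315
r = 6266 / 12126.7315 ≈ 0.517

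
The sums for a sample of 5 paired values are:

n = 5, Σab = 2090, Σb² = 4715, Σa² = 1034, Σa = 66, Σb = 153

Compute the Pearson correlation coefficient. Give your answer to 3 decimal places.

0.958

r = (nΣab − ΣaΣb) / √[(nΣa² − (Σa)²)(nΣb² − (Σb)²)]
Numerator: 5×2090 − 66×153 = 352
Denominator: √[(5170 − 4356)(23575 − 23409)] = √[814 × 166] = 367.5922
r = 352 / 367.5922 ≈ 0.958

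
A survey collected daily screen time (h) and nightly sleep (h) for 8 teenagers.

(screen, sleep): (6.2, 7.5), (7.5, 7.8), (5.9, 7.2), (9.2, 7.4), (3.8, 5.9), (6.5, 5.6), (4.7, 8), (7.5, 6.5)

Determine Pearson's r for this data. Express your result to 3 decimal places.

0.215

n = 8, Σx = 51.3, Σy = 55.9, Σx² = 349.17, Σy² = 396.11, Σxy = 360.73
nΣxy − ΣxΣy = 2885.84 − 2867.67 = 18.17
nΣx² − (Σx)² = 2793.36 − 2631.69 = 161.67; nΣy² − (Σy)² = 3168.88 − 3124.81 = 44.07
r = 18.17 / √(161.67 × 44.07) = 18.17 / 84.4085 ≈ 0.215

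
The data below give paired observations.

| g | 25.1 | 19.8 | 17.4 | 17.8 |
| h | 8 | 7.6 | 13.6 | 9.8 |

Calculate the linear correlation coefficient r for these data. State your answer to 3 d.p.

n = 4, Σg = 80.1, Σh = 39, Σg² = 1641.65, Σh² = 402.76, Σgh = 762.36
nΣgh − ΣgΣh = 3049.44 − 3123.9 = -74.46
nΣg² − (Σg)² = 6566.6 − 6416.01 = 150.59; nΣh² − (Σh)² = 1611.04 − 1521 = 90.04
r = -74.46 / √(150.59 × 90.04) = -74.46 / 116.4436 ≈ -0.639

-0.639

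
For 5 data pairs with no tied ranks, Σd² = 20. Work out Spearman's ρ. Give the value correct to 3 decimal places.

ρ = 1 − 6Σd² / [n(n²−1)] = 1 − 6×20 / (5×24)
  = 1 − 120/120 = 1 − 1.0000 ≈ 0.000

0.000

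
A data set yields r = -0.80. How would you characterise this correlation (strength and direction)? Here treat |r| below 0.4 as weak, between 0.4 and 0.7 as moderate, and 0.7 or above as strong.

r = -0.80 < 0 so the relationship is negative.
|r| = 0.80, which falls in the strong range.

strong negative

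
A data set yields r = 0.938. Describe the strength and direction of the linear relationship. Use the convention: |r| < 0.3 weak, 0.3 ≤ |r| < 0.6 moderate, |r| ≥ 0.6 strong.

strong positive

r = 0.938 > 0 so the relationship is positive.
|r| = 0.938, which falls in the strong range.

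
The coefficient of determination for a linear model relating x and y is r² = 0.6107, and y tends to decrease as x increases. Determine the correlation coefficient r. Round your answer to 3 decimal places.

-0.781

|r| = √0.6107 = 0.781
The association is negative, so r = −0.781.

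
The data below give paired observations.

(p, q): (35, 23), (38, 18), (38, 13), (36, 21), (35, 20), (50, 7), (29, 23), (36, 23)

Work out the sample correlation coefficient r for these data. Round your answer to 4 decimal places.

n = 8, Σp = 297, Σq = 148, Σp² = 11271, Σq² = 2970, Σpq = 5284
nΣpq − ΣpΣq = 42272 − 43956 = -1684
nΣp² − (Σp)² = 90168 − 88209 = 1959; nΣq² − (Σq)² = 23760 − 21904 = 1856
r = -1684 / √(1959 × 1856) = -1684 / 1906.8047 ≈ -0.8832

-0.8832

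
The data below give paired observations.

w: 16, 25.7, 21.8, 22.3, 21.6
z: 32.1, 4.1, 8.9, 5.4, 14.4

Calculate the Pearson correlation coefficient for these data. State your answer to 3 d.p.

-0.940

n = 5, Σw = 107.4, Σz = 64.9, Σw² = 2355.58, Σz² = 1362.95, Σwz = 1244.45
nΣwz − ΣwΣz = 6222.25 − 6970.26 = -748.01
nΣw² − (Σw)² = 11777.9 − 11534.76 = 243.14; nΣz² − (Σz)² = 6814.75 − 4212.01 = 2602.74
r = -748.01 / √(243.14 × 2602.74) = -748.01 / 795.5063 ≈ -0.940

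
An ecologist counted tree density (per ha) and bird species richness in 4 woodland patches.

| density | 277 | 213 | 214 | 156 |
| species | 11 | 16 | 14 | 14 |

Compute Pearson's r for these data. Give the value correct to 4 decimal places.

n = 4, Σx = 860, Σy = 55, Σx² = 192230, Σy² = 769, Σxy = 11635
nΣxy − ΣxΣy = 46540 − 47300 = -760
nΣx² − (Σx)² = 768920 − 739600 = 29320; nΣy² − (Σy)² = 3076 − 3025 = 51
r = -760 / √(29320 × 51) = -760 / 1222.8328 ≈ -0.6215

-0.6215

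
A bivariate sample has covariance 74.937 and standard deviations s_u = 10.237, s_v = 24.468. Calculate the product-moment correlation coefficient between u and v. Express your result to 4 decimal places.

0.2992

r = Cov(u,v) / (s_u · s_v) = 74.937 / (10.237 × 24.468)
  = 74.937 / 250.4789 ≈ 0.2992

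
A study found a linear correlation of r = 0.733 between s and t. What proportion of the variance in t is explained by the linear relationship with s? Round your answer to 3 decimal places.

0.537

r² = (0.733)² = 0.537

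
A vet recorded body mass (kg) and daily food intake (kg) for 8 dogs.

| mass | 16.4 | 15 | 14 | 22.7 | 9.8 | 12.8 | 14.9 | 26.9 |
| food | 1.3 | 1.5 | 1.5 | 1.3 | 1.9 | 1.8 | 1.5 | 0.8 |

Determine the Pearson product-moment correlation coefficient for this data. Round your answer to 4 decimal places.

n = 8, Σx = 132.5, Σy = 11.6, Σx² = 2410.75, Σy² = 17.62, Σxy = 179.86
nΣxy − ΣxΣy = 1438.88 − 1537 = -98.12
nΣx² − (Σx)² = 19286 − 17556.25 = 1729.75; nΣy² − (Σy)² = 140.96 − 134.56 = 6.4
r = -98.12 / √(1729.75 × 6.4) = -98.12 / 105.2160 ≈ -0.9326

-0.9326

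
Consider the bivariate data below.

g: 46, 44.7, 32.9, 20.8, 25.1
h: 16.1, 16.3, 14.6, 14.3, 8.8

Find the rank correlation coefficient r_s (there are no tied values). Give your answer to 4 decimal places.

0.8000

Rank g: 5, 4, 3, 1, 2
Rank h: 4, 5, 3, 2, 1
d = rank(g) − rank(h): 1, -1, 0, -1, 1; Σd² = 4
ρ = 1 − 6Σd² / [n(n²−1)] = 1 − 6×4 / (5×24) = 1 − 24/120 ≈ 0.8000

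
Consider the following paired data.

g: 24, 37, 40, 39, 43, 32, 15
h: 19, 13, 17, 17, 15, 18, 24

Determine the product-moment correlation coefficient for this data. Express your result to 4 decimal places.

-0.8649

n = 7, Σg = 230, Σh = 123, Σg² = 8164, Σh² = 2233, Σgh = 3861
nΣgh − ΣgΣh = 27027 − 28290 = -1263
nΣg² − (Σg)² = 57148 − 52900 = 4248; nΣh² − (Σh)² = 15631 − 15129 = 502
r = -1263 / √(4248 × 502) = -1263 / 1460.3068 ≈ -0.8649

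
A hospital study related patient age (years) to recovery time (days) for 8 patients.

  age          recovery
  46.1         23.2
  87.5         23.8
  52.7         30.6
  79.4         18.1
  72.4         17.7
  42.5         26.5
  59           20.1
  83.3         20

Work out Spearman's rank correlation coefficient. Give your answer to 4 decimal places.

Rank age: 2, 8, 3, 6, 5, 1, 4, 7
Rank recovery: 5, 6, 8, 2, 1, 7, 4, 3
d = rank(age) − rank(recovery): -3, 2, -5, 4, 4, -6, 0, 4; Σd² = 122
ρ = 1 − 6Σd² / [n(n²−1)] = 1 − 6×122 / (8×63) = 1 − 732/504 ≈ -0.4524

-0.4524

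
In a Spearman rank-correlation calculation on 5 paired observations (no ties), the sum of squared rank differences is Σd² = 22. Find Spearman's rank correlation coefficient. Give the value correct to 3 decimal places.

-0.100

ρ = 1 − 6Σd² / [n(n²−1)] = 1 − 6×22 / (5×24)
  = 1 − 132/120 = 1 − 1.1000 ≈ -0.100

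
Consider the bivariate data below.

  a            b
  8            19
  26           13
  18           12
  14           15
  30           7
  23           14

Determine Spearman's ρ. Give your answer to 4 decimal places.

-0.8286

Rank a: 1, 5, 3, 2, 6, 4
Rank b: 6, 3, 2, 5, 1, 4
d = rank(a) − rank(b): -5, 2, 1, -3, 5, 0; Σd² = 64
ρ = 1 − 6Σd² / [n(n²−1)] = 1 − 6×64 / (6×35) = 1 − 384/210 ≈ -0.8286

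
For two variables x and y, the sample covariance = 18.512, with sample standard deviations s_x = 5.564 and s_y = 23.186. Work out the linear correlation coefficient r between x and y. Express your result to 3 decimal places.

0.143

r = Cov(x,y) / (s_x · s_y) = 18.512 / (5.564 × 23.186)
  = 18.512 / 129.0069 ≈ 0.143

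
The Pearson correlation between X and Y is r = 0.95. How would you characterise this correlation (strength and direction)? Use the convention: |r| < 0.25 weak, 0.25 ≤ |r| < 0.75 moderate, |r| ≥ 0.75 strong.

r = 0.95 > 0 so the relationship is positive.
|r| = 0.95, which falls in the strong range.

strong positive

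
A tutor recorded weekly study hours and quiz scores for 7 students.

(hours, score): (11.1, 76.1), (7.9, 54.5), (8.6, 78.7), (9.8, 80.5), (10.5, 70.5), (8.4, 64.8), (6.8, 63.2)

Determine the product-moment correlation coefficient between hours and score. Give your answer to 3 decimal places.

n = 7, Σx = 63.1, Σy = 488.3, Σx² = 582.67, Σy² = 34598.93, Σxy = 4455.31
nΣxy − ΣxΣy = 31187.17 − 30811.73 = 375.44
nΣx² − (Σx)² = 4078.69 − 3981.61 = 97.08; nΣy² − (Σy)² = 242192.51 − 238436.89 = 3755.62
r = 375.44 / √(97.08 × 3755.62) = 375.44 / 603.8175 ≈ 0.622

0.622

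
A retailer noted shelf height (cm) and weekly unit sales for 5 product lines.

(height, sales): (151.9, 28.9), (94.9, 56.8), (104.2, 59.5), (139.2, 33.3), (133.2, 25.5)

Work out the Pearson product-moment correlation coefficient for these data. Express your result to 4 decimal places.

-0.9148

n = 5, Σx = 623.4, Σy = 204, Σx² = 80056.14, Σy² = 9360.84, Σxy = 24012.09
nΣxy − ΣxΣy = 120060.45 − 127173.6 = -7113.15
nΣx² − (Σx)² = 400280.7 − 388627.56 = 11653.14; nΣy² − (Σy)² = 46804.2 − 41616 = 5188.2
r = -7113.15 / √(11653.14 × 5188.2) = -7113.15 / 7775.5271 ≈ -0.9148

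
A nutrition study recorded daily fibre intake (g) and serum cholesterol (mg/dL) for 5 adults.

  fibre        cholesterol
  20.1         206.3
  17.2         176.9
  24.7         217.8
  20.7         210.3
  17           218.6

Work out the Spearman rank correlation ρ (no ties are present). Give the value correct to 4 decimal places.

Rank fibre: 3, 2, 5, 4, 1
Rank cholesterol: 2, 1, 4, 3, 5
d = rank(fibre) − rank(cholesterol): 1, 1, 1, 1, -4; Σd² = 20
ρ = 1 − 6Σd² / [n(n²−1)] = 1 − 6×20 / (5×24) = 1 − 120/120 ≈ 0.0000

0.0000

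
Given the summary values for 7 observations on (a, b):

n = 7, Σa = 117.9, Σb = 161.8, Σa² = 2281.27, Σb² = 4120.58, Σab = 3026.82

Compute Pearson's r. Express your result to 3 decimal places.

0.899

r = (nΣab − ΣaΣb) / √[(nΣa² − (Σa)²)(nΣb² − (Σb)²)]
Numerator: 7×3026.82 − 117.9×161.8 = 2111.52
Denominator: √[(15968.89 − 13900.41)(28844.06 − 26179.24)] = √[2068.48 × 2664.82] = 2347.7919
r = 2111.52 / 2347.7919 ≈ 0.899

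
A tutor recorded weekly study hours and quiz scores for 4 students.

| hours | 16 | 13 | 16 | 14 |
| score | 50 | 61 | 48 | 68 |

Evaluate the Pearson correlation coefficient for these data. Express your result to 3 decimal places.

n = 4, Σx = 59, Σy = 227, Σx² = 877, Σy² = 13149, Σxy = 3313
nΣxy − ΣxΣy = 13252 − 13393 = -141
nΣx² − (Σx)² = 3508 − 3481 = 27; nΣy² − (Σy)² = 52596 − 51529 = 1067
r = -141 / √(27 × 1067) = -141 / 169.7321 ≈ -0.831

-0.831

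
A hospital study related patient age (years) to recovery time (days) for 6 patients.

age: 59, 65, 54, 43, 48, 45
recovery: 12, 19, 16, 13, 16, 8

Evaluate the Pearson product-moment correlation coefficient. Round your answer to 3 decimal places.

n = 6, Σx = 314, Σy = 84, Σx² = 16800, Σy² = 1250, Σxy = 4494
nΣxy − ΣxΣy = 26964 − 26376 = 588
nΣx² − (Σx)² = 100800 − 98596 = 2204; nΣy² − (Σy)² = 7500 − 7056 = 444
r = 588 / √(2204 × 444) = 588 / 989.2300 ≈ 0.594

0.594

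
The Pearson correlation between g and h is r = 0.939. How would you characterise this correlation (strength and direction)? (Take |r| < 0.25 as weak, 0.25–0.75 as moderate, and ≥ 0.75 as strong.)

r = 0.939 > 0 so the relationship is positive.
|r| = 0.939, which falls in the strong range.

strong positive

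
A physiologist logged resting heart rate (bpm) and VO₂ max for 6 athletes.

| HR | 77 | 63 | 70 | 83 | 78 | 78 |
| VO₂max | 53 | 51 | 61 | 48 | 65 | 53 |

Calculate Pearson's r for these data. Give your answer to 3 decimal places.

-0.077

n = 6, Σx = 449, Σy = 331, Σx² = 33855, Σy² = 18469, Σxy = 24752
nΣxy − ΣxΣy = 148512 − 148619 = -107
nΣx² − (Σx)² = 203130 − 201601 = 1529; nΣy² − (Σy)² = 110814 − 109561 = 1253
r = -107 / √(1529 × 1253) = -107 / 1384.1376 ≈ -0.077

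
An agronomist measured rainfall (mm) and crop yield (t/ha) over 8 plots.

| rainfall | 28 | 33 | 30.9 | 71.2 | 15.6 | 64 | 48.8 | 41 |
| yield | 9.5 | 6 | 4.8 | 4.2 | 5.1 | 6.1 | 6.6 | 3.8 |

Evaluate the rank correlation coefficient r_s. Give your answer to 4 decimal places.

-0.1905

Rank rainfall: 2, 4, 3, 8, 1, 7, 6, 5
Rank yield: 8, 5, 3, 2, 4, 6, 7, 1
d = rank(rainfall) − rank(yield): -6, -1, 0, 6, -3, 1, -1, 4; Σd² = 100
ρ = 1 − 6Σd² / [n(n²−1)] = 1 − 6×100 / (8×63) = 1 − 600/504 ≈ -0.1905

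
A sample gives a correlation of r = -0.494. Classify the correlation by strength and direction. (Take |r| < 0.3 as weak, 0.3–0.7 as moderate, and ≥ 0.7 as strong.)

r = -0.494 < 0 so the relationship is negative.
|r| = 0.494, which falls in the moderate range.

moderate negative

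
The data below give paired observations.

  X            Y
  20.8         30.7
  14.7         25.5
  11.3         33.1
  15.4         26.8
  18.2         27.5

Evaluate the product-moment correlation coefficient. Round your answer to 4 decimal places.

n = 5, ΣX = 80.4, ΣY = 143.6, ΣX² = 1344.82, ΣY² = 4162.84, ΣXY = 2300.66
nΣXY − ΣXΣY = 11503.3 − 11545.44 = -42.14
nΣX² − (ΣX)² = 6724.1 − 6464.16 = 259.94; nΣY² − (ΣY)² = 20814.2 − 20620.96 = 193.24
r = -42.14 / √(259.94 × 193.24) = -42.14 / 224.1223 ≈ -0.1880

-0.1880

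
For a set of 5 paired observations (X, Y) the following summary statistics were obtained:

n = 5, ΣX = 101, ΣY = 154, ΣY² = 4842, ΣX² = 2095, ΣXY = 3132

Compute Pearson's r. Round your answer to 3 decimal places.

0.288

r = (nΣXY − ΣXΣY) / √[(nΣX² − (ΣX)²)(nΣY² − (ΣY)²)]
Numerator: 5×3132 − 101×154 = 106
Denominator: √[(10475 − 10201)(24210 − 23716)] = √[274 × 494] = 367.9076
r = 106 / 367.9076 ≈ 0.288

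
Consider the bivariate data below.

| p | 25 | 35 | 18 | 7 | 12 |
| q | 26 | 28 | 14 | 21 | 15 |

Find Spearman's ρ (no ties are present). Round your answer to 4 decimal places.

0.6000

Rank p: 4, 5, 3, 1, 2
Rank q: 4, 5, 1, 3, 2
d = rank(p) − rank(q): 0, 0, 2, -2, 0; Σd² = 8
ρ = 1 − 6Σd² / [n(n²−1)] = 1 − 6×8 / (5×24) = 1 − 48/120 ≈ 0.6000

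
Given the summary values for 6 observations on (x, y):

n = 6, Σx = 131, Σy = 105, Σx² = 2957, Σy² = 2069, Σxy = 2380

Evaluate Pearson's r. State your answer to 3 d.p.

0.584

r = (nΣxy − ΣxΣy) / √[(nΣx² − (Σx)²)(nΣy² − (Σy)²)]
Numerator: 6×2380 − 131×105 = 525
Denominator: √[(17742 − 17161)(12414 − 11025)] = √[581 × 1389] = 898.3368
r = 525 / 898.3368 ≈ 0.584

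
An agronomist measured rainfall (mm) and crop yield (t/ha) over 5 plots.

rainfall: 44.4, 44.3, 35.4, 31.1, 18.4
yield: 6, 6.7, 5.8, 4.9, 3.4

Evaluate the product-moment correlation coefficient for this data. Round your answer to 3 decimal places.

n = 5, Σx = 173.6, Σy = 26.8, Σx² = 6492.78, Σy² = 150.1, Σxy = 983.48
nΣxy − ΣxΣy = 4917.4 − 4652.48 = 264.92
nΣx² − (Σx)² = 32463.9 − 30136.96 = 2326.94; nΣy² − (Σy)² = 750.5 − 718.24 = 32.26
r = 264.92 / √(2326.94 × 32.26) = 264.92 / 273.9837 ≈ 0.967

0.967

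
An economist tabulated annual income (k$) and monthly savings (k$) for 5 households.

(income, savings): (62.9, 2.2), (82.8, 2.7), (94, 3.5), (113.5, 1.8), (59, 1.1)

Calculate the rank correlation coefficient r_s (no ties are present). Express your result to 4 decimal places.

Rank income: 2, 3, 4, 5, 1
Rank savings: 3, 4, 5, 2, 1
d = rank(income) − rank(savings): -1, -1, -1, 3, 0; Σd² = 12
ρ = 1 − 6Σd² / [n(n²−1)] = 1 − 6×12 / (5×24) = 1 − 72/120 ≈ 0.4000

0.4000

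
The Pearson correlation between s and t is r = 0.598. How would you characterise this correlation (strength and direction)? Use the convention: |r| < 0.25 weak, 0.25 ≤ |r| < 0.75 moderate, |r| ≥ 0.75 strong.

r = 0.598 > 0 so the relationship is positive.
|r| = 0.598, which falls in the moderate range.

moderate positive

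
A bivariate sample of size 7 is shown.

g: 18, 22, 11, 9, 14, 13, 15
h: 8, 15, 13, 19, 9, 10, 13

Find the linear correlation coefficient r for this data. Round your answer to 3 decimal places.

-0.288

n = 7, Σg = 102, Σh = 87, Σg² = 1600, Σh² = 1169, Σgh = 1239
nΣgh − ΣgΣh = 8673 − 8874 = -201
nΣg² − (Σg)² = 11200 − 10404 = 796; nΣh² − (Σh)² = 8183 − 7569 = 614
r = -201 / √(796 × 614) = -201 / 699.1023 ≈ -0.288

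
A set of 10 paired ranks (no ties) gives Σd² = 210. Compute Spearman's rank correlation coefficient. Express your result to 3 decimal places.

ρ = 1 − 6Σd² / [n(n²−1)] = 1 − 6×210 / (10×99)
  = 1 − 1260/990 = 1 − 1.2727 ≈ -0.273

-0.273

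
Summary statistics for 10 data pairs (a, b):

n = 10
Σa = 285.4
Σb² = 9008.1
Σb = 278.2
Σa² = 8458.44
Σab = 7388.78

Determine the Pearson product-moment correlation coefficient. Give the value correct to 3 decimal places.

r = (nΣab − ΣaΣb) / √[(nΣa² − (Σa)²)(nΣb² − (Σb)²)]
Numerator: 10×7388.78 − 285.4×278.2 = -5510.48
Denominator: √[(84584.4 − 81453.16)(90081 − 77395.24)] = √[3131.24 × 12685.76] = 6302.5518
r = -5510.48 / 6302.5518 ≈ -0.874

-0.874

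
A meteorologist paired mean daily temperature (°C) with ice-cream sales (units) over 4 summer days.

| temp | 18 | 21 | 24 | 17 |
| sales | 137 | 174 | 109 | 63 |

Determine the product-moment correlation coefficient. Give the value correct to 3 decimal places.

n = 4, Σx = 80, Σy = 483, Σx² = 1630, Σy² = 64895, Σxy = 9807
nΣxy − ΣxΣy = 39228 − 38640 = 588
nΣx² − (Σx)² = 6520 − 6400 = 120; nΣy² − (Σy)² = 259580 − 233289 = 26291
r = 588 / √(120 × 26291) = 588 / 1776.2094 ≈ 0.331

0.331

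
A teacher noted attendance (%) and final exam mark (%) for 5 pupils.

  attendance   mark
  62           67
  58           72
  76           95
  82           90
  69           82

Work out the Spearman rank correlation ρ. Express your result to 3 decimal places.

0.800

Rank attendance: 2, 1, 4, 5, 3
Rank mark: 1, 2, 5, 4, 3
d = rank(attendance) − rank(mark): 1, -1, -1, 1, 0; Σd² = 4
ρ = 1 − 6Σd² / [n(n²−1)] = 1 − 6×4 / (5×24) = 1 − 24/120 ≈ 0.800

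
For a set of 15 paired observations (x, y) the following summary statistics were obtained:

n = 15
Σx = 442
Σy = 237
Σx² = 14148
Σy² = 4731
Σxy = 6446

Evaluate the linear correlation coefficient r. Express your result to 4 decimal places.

-0.5106

r = (nΣxy − ΣxΣy) / √[(nΣx² − (Σx)²)(nΣy² − (Σy)²)]
Numerator: 15×6446 − 442×237 = -8064
Denominator: √[(212220 − 195364)(70965 − 56169)] = √[16856 × 14796] = 15792.4468
r = -8064 / 15792.4468 ≈ -0.5106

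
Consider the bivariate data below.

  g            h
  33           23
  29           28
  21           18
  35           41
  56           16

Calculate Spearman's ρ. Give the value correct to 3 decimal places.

Rank g: 3, 2, 1, 4, 5
Rank h: 3, 4, 2, 5, 1
d = rank(g) − rank(h): 0, -2, -1, -1, 4; Σd² = 22
ρ = 1 − 6Σd² / [n(n²−1)] = 1 − 6×22 / (5×24) = 1 − 132/120 ≈ -0.100

-0.100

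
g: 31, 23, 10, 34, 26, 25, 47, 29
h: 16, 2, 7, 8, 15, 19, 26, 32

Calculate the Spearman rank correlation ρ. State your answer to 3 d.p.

Rank g: 6, 2, 1, 7, 4, 3, 8, 5
Rank h: 5, 1, 2, 3, 4, 6, 7, 8
d = rank(g) − rank(h): 1, 1, -1, 4, 0, -3, 1, -3; Σd² = 38
ρ = 1 − 6Σd² / [n(n²−1)] = 1 − 6×38 / (8×63) = 1 − 228/504 ≈ 0.548

0.548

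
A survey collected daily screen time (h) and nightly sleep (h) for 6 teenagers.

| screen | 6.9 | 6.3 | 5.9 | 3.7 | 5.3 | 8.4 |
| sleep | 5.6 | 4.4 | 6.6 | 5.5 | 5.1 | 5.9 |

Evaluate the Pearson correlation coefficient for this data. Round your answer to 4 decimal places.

0.1510

n = 6, Σx = 36.5, Σy = 33.1, Σx² = 234.45, Σy² = 185.35, Σxy = 202.24
nΣxy − ΣxΣy = 1213.44 − 1208.15 = 5.29
nΣx² − (Σx)² = 1406.7 − 1332.25 = 74.45; nΣy² − (Σy)² = 1112.1 − 1095.61 = 16.49
r = 5.29 / √(74.45 × 16.49) = 5.29 / 35.0383 ≈ 0.1510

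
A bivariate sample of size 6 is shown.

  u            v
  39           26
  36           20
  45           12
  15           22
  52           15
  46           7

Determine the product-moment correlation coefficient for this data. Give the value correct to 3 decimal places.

n = 6, Σu = 233, Σv = 102, Σu² = 9887, Σv² = 1978, Σuv = 3706
nΣuv − ΣuΣv = 22236 − 23766 = -1530
nΣu² − (Σu)² = 59322 − 54289 = 5033; nΣv² − (Σv)² = 11868 − 10404 = 1464
r = -1530 / √(5033 × 1464) = -1530 / 2714.4635 ≈ -0.564

-0.564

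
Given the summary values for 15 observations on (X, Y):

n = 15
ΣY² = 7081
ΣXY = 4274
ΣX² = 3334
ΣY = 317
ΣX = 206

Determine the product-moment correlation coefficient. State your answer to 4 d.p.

r = (nΣXY − ΣXΣY) / √[(nΣX² − (ΣX)²)(nΣY² − (ΣY)²)]
Numerator: 15×4274 − 206×317 = -1192
Denominator: √[(50010 − 42436)(106215 − 100489)] = √[7574 × 5726] = 6585.4935
r = -1192 / 6585.4935 ≈ -0.1810

-0.1810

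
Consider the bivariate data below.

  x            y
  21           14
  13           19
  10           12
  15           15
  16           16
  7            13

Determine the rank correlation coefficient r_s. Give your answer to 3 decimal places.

0.429

Rank x: 6, 3, 2, 4, 5, 1
Rank y: 3, 6, 1, 4, 5, 2
d = rank(x) − rank(y): 3, -3, 1, 0, 0, -1; Σd² = 20
ρ = 1 − 6Σd² / [n(n²−1)] = 1 − 6×20 / (6×35) = 1 − 120/210 ≈ 0.429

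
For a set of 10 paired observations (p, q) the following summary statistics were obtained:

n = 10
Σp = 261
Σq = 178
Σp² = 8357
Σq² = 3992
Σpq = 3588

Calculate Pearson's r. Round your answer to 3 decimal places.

r = (nΣpq − ΣpΣq) / √[(nΣp² − (Σp)²)(nΣq² − (Σq)²)]
Numerator: 10×3588 − 261×178 = -10578
Denominator: √[(83570 − 68121)(39920 − 31684)] = √[15449 × 8236] = 11279.9807
r = -10578 / 11279.9807 ≈ -0.938

-0.938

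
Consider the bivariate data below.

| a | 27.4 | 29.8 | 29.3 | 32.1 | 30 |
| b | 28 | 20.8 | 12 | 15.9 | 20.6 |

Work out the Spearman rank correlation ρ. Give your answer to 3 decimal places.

Rank a: 1, 3, 2, 5, 4
Rank b: 5, 4, 1, 2, 3
d = rank(a) − rank(b): -4, -1, 1, 3, 1; Σd² = 28
ρ = 1 − 6Σd² / [n(n²−1)] = 1 − 6×28 / (5×24) = 1 − 168/120 ≈ -0.400

-0.400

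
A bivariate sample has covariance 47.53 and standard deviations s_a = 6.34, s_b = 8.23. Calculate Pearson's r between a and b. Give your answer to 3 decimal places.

0.911

r = Cov(a,b) / (s_a · s_b) = 47.53 / (6.34 × 8.23)
  = 47.53 / 52.1782 ≈ 0.911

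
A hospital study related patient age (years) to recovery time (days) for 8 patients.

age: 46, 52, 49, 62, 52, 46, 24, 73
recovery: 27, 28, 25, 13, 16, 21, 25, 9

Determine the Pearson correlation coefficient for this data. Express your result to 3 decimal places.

n = 8, Σx = 404, Σy = 164, Σx² = 21790, Σy² = 3710, Σxy = 7784
nΣxy − ΣxΣy = 62272 − 66256 = -3984
nΣx² − (Σx)² = 174320 − 163216 = 11104; nΣy² − (Σy)² = 29680 − 26896 = 2784
r = -3984 / √(11104 × 2784) = -3984 / 5559.9942 ≈ -0.717

-0.717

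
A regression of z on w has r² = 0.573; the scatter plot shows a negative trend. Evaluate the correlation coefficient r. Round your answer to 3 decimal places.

-0.757

|r| = √0.573 = 0.757
The association is negative, so r = −0.757.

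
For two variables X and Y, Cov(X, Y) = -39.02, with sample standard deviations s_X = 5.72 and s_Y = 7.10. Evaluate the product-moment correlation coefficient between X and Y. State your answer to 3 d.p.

r = Cov(X,Y) / (s_X · s_Y) = -39.02 / (5.72 × 7.10)
  = -39.02 / 40.6120 ≈ -0.961

-0.961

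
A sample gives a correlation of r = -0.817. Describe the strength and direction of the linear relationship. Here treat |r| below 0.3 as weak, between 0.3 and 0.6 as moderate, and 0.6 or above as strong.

strong negative

r = -0.817 < 0 so the relationship is negative.
|r| = 0.817, which falls in the strong range.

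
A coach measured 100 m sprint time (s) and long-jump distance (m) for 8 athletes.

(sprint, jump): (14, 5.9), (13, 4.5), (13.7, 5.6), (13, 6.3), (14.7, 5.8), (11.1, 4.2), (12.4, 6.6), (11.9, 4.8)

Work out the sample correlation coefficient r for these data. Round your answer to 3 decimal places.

0.500

n = 8, Σx = 103.8, Σy = 43.7, Σx² = 1356.36, Σy² = 243.99, Σxy = 570.56
nΣxy − ΣxΣy = 4564.48 − 4536.06 = 28.42
nΣx² − (Σx)² = 10850.88 − 10774.44 = 76.44; nΣy² − (Σy)² = 1951.92 − 1909.69 = 42.23
r = 28.42 / √(76.44 × 42.23) = 28.42 / 56.8160 ≈ 0.500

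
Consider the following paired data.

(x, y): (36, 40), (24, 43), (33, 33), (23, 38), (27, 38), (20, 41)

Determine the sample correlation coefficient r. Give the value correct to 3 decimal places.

n = 6, Σx = 163, Σy = 233, Σx² = 4619, Σy² = 9107, Σxy = 6281
nΣxy − ΣxΣy = 37686 − 37979 = -293
nΣx² − (Σx)² = 27714 − 26569 = 1145; nΣy² − (Σy)² = 54642 − 54289 = 353
r = -293 / √(1145 × 353) = -293 / 635.7555 ≈ -0.461

-0.461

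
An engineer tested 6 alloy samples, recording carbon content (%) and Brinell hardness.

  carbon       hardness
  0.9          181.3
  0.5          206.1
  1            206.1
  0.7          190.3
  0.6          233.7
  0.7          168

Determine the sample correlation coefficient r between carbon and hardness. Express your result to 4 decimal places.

n = 6, Σx = 4.4, Σy = 1185.5, Σx² = 3.4, Σy² = 236877.89, Σxy = 863.35
nΣxy − ΣxΣy = 5180.1 − 5216.2 = -36.1
nΣx² − (Σx)² = 20.4 − 19.36 = 1.04; nΣy² − (Σy)² = 1421267.34 − 1405410.25 = 15857.09
r = -36.1 / √(1.04 × 15857.09) = -36.1 / 128.4187 ≈ -0.2811

-0.2811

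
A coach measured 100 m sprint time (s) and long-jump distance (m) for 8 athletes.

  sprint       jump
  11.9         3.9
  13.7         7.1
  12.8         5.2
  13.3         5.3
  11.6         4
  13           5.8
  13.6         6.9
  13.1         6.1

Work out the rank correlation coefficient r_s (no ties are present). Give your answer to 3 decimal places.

0.905

Rank sprint: 2, 8, 3, 6, 1, 4, 7, 5
Rank jump: 1, 8, 3, 4, 2, 5, 7, 6
d = rank(sprint) − rank(jump): 1, 0, 0, 2, -1, -1, 0, -1; Σd² = 8
ρ = 1 − 6Σd² / [n(n²−1)] = 1 − 6×8 / (8×63) = 1 − 48/504 ≈ 0.905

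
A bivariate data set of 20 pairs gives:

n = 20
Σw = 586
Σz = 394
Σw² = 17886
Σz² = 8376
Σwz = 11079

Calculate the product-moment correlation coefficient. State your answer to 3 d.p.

-0.701

r = (nΣwz − ΣwΣz) / √[(nΣw² − (Σw)²)(nΣz² − (Σz)²)]
Numerator: 20×11079 − 586×394 = -9304
Denominator: √[(357720 − 343396)(167520 − 155236)] = √[14324 × 12284] = 13264.8413
r = -9304 / 13264.8413 ≈ -0.701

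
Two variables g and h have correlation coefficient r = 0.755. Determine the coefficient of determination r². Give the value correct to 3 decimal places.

r² = (0.755)² = 0.570

0.570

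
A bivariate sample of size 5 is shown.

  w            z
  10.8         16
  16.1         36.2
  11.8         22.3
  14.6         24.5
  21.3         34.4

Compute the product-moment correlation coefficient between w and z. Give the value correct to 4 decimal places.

0.8433

n = 5, Σw = 74.6, Σz = 133.4, Σw² = 1181.94, Σz² = 3847.34, Σwz = 2109.18
nΣwz − ΣwΣz = 10545.9 − 9951.64 = 594.26
nΣw² − (Σw)² = 5909.7 − 5565.16 = 344.54; nΣz² − (Σz)² = 19236.7 − 17795.56 = 1441.14
r = 594.26 / √(344.54 × 1441.14) = 594.26 / 704.6491 ≈ 0.8433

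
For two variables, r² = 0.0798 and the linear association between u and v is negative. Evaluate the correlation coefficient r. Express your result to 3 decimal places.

-0.282

|r| = √0.0798 = 0.282
The association is negative, so r = −0.282.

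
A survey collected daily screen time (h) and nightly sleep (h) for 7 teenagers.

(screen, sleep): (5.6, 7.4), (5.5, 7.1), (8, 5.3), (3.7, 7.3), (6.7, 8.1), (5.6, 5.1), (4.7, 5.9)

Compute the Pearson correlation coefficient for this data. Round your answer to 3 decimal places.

n = 7, Σx = 39.8, Σy = 46.2, Σx² = 237.64, Σy² = 312.98, Σxy = 260.46
nΣxy − ΣxΣy = 1823.22 − 1838.76 = -15.54
nΣx² − (Σx)² = 1663.48 − 1584.04 = 79.44; nΣy² − (Σy)² = 2190.86 − 2134.44 = 56.42
r = -15.54 / √(79.44 × 56.42) = -15.54 / 66.9478 ≈ -0.232

-0.232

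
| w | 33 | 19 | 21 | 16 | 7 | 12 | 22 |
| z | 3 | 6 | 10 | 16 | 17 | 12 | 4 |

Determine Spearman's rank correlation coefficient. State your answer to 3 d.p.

Rank w: 7, 4, 5, 3, 1, 2, 6
Rank z: 1, 3, 4, 6, 7, 5, 2
d = rank(w) − rank(z): 6, 1, 1, -3, -6, -3, 4; Σd² = 108
ρ = 1 − 6Σd² / [n(n²−1)] = 1 − 6×108 / (7×48) = 1 − 648/336 ≈ -0.929

-0.929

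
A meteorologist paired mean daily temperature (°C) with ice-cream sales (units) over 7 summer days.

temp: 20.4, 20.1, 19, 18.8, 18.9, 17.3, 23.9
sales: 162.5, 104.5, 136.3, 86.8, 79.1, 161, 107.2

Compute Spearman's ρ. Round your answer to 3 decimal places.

0.214

Rank temp: 6, 5, 4, 2, 3, 1, 7
Rank sales: 7, 3, 5, 2, 1, 6, 4
d = rank(temp) − rank(sales): -1, 2, -1, 0, 2, -5, 3; Σd² = 44
ρ = 1 − 6Σd² / [n(n²−1)] = 1 − 6×44 / (7×48) = 1 − 264/336 ≈ 0.214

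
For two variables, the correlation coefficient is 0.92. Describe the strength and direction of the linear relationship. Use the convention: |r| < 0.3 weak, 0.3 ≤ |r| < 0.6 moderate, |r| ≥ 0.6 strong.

r = 0.92 > 0 so the relationship is positive.
|r| = 0.92, which falls in the strong range.

strong positive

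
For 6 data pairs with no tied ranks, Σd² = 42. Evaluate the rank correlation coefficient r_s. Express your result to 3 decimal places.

-0.200

ρ = 1 − 6Σd² / [n(n²−1)] = 1 − 6×42 / (6×35)
  = 1 − 252/210 = 1 − 1.2000 ≈ -0.200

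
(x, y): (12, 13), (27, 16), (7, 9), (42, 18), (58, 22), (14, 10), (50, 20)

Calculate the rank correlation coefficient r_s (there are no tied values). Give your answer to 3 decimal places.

Rank x: 2, 4, 1, 5, 7, 3, 6
Rank y: 3, 4, 1, 5, 7, 2, 6
d = rank(x) − rank(y): -1, 0, 0, 0, 0, 1, 0; Σd² = 2
ρ = 1 − 6Σd² / [n(n²−1)] = 1 − 6×2 / (7×48) = 1 − 12/336 ≈ 0.964

0.964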